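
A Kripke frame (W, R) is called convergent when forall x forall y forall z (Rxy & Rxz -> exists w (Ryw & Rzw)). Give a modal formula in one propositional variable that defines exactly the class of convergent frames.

This is convergence; the standard corresponding axiom is .2: ◇□r → □◇r.
Suppose ◇□r→□◇r is valid. Take Rxy, Rxz and set V(r)={w : Ryw}. Then □r at y so ◇□r at x, so □◇r at x, so ◇r at z, giving w with Rzw and Ryw.

◇□r → □◇r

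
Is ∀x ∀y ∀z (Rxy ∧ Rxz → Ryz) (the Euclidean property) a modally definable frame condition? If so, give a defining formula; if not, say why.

Yes: it is the Euclidean property, defined by the 5 schema ◇q → □◇q.

Definable; ◇q → □◇q defines it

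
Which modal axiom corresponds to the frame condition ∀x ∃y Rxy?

A defining formula is □s → ◇s (the D axiom).
Suppose □s→◇s is valid. At any x set V(s)=W. Then □s at x, so ◇s at x, so x has a successor.

□s → ◇s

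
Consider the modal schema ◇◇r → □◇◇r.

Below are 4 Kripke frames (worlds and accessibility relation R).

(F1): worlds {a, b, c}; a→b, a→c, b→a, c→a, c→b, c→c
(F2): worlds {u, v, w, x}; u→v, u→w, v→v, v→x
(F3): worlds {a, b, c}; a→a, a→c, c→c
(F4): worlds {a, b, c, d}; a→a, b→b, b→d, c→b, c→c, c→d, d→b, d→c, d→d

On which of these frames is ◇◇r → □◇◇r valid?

(F4)

Frame correspondent (Sahlqvist): ∀x ∀y ∀z ((xR²y ∧ xRz) → ∃w (y = w ∧ zR²w)) — i.e. a generalized confluence (Geach) condition.
(F1): fails — aR²a, aRb but no w with a=w and bR²w.
(F2): fails — uR²v, uRw but no t with v=t and wR²t.
(F3): fails — aR²a, aRc but no w with a=w and cR²w.
(F4): condition met.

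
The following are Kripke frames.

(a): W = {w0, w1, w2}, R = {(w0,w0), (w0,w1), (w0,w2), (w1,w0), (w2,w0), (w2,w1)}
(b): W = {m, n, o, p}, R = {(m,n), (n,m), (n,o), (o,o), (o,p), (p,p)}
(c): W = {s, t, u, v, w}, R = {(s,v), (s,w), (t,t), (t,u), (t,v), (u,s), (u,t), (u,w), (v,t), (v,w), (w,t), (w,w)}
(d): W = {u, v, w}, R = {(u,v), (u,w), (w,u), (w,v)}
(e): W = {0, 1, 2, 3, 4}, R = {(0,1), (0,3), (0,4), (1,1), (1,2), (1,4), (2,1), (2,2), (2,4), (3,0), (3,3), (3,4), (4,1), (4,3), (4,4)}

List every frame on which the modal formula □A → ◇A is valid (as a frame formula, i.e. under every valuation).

(a), (b), (c), (e)

Frame correspondent (Sahlqvist): ∀x ∃y Rxy — i.e. seriality.
(a): ✓.
(b): ✓.
(c): ✓.
(d): fails — world v has no successor.
(e): ✓.
Valid on: (a), (b), (c), (e).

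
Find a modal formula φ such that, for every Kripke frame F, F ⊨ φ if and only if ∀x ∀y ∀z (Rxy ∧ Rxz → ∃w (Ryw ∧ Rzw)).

A defining formula is ◇□r → □◇r (the .2 axiom).
Suppose ◇□r→□◇r is valid. Take Rxy, Rxz and set V(r)={w : Ryw}. Then □r at y so ◇□r at x, so □◇r at x, so ◇r at z, giving w with Rzw and Ryw.

◇□r → □◇r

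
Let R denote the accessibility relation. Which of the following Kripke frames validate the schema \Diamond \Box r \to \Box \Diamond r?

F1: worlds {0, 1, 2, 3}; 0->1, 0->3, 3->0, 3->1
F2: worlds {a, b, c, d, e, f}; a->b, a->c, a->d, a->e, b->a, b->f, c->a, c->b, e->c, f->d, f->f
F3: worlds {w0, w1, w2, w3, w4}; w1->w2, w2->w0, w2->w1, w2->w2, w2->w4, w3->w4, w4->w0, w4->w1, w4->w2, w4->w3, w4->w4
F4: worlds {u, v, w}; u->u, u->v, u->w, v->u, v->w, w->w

This is the axiom for convergence; its first-order frame correspondent is \forall x \forall y \forall z (Rxy \wedge Rxz \to \exists w (Ryw \wedge Rzw)).
F1: fails — R01 and R01 but 1 and 1 have no common successor.
F2: fails — Rab and Rae but b and e have no common successor.
F3: fails — Rw2w4 and Rw2w0 but w4 and w0 have no common successor.
F4: satisfies the condition.

F4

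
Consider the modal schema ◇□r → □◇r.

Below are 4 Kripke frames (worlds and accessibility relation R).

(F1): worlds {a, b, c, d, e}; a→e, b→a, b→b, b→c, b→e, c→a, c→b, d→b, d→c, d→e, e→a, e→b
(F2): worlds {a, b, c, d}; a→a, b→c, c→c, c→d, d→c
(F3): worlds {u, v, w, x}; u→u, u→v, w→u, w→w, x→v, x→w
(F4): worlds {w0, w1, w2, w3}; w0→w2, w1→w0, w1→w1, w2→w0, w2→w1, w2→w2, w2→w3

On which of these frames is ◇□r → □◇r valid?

(F2)

Frame correspondent (Sahlqvist): ∀x ∀y ∀z (Rxy ∧ Rxz → ∃w (Ryw ∧ Rzw)) — i.e. convergence.
(F1): fails — Rbc and Rba but c and a have no common successor.
(F2): holds.
(F3): fails — Ruv and Ruv but v and v have no common successor.
(F4): fails — Rw1w1 and Rw1w0 but w1 and w0 have no common successor.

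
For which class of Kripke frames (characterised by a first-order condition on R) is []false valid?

emptiness of R: forall x forall y ~Rxy

□⊥ is valid iff no world has any successor (otherwise □⊥ fails at any world with one).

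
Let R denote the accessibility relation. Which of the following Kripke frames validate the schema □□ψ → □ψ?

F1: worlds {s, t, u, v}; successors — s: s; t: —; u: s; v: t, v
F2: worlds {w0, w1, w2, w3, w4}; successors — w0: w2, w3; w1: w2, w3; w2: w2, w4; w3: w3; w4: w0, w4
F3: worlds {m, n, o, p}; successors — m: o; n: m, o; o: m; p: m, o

F1, F2

This is the axiom for density; its first-order frame correspondent is ∀x ∀y (Rxy → ∃z (Rxz ∧ Rzy)).
F1: holds.
F2: holds.
F3: fails — Rom but no z with Roz and Rzm.
Valid on: F1, F2.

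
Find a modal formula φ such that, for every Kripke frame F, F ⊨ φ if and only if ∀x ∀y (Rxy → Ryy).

This is shift-reflexivity; the standard corresponding axiom is T□: □(□s → s).
Suppose □(□s→s) is valid. Take Rxy and set V(s)={w : Ryw}. Then at y, □s holds; since □(□s→s) at x, □s→s at y, so s at y, i.e. Ryy.

□(□s → s)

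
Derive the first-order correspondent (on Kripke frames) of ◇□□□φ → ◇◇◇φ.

∀x ∀y (xRy → ∃w (yR³w ∧ xR³w))

This is a Sahlqvist (Geach-type) schema ◇^1□^3φ → □^0◇^3φ.
First-order correspondent: ∀x ∀y (xRy → ∃w (yR³w ∧ xR³w)).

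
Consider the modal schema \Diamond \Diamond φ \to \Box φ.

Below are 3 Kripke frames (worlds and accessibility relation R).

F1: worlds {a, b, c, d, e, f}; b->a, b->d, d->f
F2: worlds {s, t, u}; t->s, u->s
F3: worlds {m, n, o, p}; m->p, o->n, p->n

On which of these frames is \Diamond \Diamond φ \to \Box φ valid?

Frame correspondent (Sahlqvist): \forall x \forall y \forall z ((x R^2 y \wedge xRz) \to \exists w (y = w \wedge z = w)) — i.e. a generalized confluence (Geach) condition.
F1: fails — bR²f, bRa but f ≠ a.
F2: ✓.
F3: fails — mR²n, mRp but n ≠ p.
Valid on: F2.

F2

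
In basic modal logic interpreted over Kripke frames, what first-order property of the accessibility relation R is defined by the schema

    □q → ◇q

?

seriality: ∀x ∃y Rxy

Suppose □q→◇q is valid. At any x set V(q)=W. Then □q at x, so ◇q at x, so x has a successor.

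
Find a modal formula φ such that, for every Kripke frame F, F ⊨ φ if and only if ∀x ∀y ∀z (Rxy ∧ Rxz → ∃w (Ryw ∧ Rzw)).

The condition is convergence. The .2 schema ◇□q → □◇q defines it.
Suppose ◇□q→□◇q is valid. Take Rxy, Rxz and set V(q)={w : Ryw}. Then □q at y so ◇□q at x, so □◇q at x, so ◇q at z, giving w with Rzw and Ryw.

◇□q → □◇q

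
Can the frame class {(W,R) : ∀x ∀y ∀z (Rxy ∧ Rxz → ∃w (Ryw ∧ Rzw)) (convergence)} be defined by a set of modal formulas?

Yes — defined by ◇□r → □◇r

The condition is convergence. A defining modal formula is ◇□r → □◇r.
Suppose ◇□r→□◇r is valid. Take Rxy, Rxz and set V(r)={w : Ryw}. Then □r at y so ◇□r at x, so □◇r at x, so ◇r at z, giving w with Rzw and Ryw.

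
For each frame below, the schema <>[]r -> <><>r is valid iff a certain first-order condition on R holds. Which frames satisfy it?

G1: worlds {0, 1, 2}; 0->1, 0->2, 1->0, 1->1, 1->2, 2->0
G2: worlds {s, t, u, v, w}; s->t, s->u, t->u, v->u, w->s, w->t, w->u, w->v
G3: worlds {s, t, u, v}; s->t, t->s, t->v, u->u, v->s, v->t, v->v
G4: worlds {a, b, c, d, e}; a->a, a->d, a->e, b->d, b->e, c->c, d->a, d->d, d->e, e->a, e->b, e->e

The schema corresponds to a generalized confluence (Geach) condition: forall x forall y (xRy -> exists w (yRw & x R^2 w)).
G1: condition met.
G2: fails — sRu but no w* with uRw* and sR²w*.
G3: condition met.
G4: condition met.

G1, G3, G4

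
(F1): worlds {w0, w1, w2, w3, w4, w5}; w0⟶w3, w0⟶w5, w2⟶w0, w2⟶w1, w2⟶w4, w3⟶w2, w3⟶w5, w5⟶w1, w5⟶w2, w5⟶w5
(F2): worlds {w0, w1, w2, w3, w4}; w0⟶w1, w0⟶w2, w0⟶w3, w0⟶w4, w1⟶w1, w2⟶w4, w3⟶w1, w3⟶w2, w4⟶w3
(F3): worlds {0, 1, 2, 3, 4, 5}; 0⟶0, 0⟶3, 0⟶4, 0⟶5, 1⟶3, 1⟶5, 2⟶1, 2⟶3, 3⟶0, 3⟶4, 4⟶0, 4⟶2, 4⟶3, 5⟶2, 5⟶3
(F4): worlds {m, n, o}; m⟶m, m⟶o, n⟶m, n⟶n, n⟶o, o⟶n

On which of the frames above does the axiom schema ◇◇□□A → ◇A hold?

Frame correspondent (Sahlqvist): ∀x ∀y (xR²y → ∃w (yR²w ∧ xRw)) — i.e. a generalized confluence (Geach) condition.
(F1): fails — w0R²w1 but no w with w1R²w and w0Rw.
(F2): fails — w4R²w1 but no w with w1R²w and w4Rw.
(F3): ✓.
(F4): ✓.
Valid on: (F3), (F4).

(F3), (F4)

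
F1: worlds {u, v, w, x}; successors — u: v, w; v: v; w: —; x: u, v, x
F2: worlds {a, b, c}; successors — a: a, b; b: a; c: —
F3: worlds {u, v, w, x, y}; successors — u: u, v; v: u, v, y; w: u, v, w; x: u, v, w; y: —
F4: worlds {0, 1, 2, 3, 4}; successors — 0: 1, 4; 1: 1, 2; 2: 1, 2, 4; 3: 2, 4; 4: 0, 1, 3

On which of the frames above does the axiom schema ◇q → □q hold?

This is the axiom for partial functionality; its first-order frame correspondent is ∀x ∀y ∀z (Rxy ∧ Rxz → y = z).
F1: fails — u sees both v and w.
F2: fails — a sees both a and b.
F3: fails — u sees both u and v.
F4: fails — 0 sees both 1 and 4.
Valid on no frame.

none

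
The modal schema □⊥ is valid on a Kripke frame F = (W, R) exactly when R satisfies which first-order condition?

emptiness of R: ∀x ∀y ¬Rxy

This schema is the Ver axiom.
It corresponds to emptiness of R: ∀x ∀y ¬Rxy.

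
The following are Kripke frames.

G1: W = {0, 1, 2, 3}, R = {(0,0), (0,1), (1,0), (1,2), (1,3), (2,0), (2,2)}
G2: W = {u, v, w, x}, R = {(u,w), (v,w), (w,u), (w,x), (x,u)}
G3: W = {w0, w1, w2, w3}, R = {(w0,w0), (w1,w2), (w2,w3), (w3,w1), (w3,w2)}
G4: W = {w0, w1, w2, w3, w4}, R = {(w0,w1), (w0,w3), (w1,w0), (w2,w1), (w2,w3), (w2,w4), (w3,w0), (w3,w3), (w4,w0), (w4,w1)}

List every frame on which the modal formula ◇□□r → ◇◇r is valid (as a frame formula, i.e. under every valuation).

G4

Frame correspondent (Sahlqvist): ∀x ∀y (xRy → ∃w (yR²w ∧ xR²w)) — i.e. a generalized confluence (Geach) condition.
G1: fails — 1R3 but no w with 3R²w and 1R²w.
G2: fails — xRu but no t with uR²t and xR²t.
G3: fails — w1Rw2 but no w with w2R²w and w1R²w.
G4: holds.
Valid on: G4.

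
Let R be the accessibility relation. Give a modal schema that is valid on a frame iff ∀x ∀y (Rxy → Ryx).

p → □◇p

This is symmetry; the standard corresponding axiom is B: p → □◇p.
Suppose p→□◇p is valid. Take Rxy and set V(p)={x}. Then p at x, so □◇p at x, so ◇p at y, so some z with Ryz has p; z=x, i.e. Ryx.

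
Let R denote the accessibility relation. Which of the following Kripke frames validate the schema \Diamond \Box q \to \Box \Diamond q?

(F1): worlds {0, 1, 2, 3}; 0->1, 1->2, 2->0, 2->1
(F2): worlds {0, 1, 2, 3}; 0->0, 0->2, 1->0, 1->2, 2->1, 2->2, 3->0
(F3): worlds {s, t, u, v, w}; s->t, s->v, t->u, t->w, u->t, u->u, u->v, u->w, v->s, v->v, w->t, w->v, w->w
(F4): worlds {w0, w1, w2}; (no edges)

(F2), (F4)

The schema corresponds to convergence: \forall x \forall y \forall z (Rxy \wedge Rxz \to \exists w (Ryw \wedge Rzw)).
(F1): fails — R20 and R21 but 0 and 1 have no common successor.
(F2): holds.
(F3): fails — Rsv and Rst but v and t have no common successor.
(F4): holds.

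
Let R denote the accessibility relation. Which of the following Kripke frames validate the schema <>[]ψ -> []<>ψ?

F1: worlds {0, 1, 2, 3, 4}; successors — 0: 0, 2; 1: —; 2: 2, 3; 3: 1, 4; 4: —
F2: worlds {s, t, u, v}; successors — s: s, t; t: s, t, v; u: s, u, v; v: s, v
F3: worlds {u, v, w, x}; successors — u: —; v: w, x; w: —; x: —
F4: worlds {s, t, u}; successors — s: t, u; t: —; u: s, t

F2

This is the axiom for convergence; its first-order frame correspondent is forall x forall y forall z (Rxy & Rxz -> exists w (Ryw & Rzw)).
F1: fails — R23 and R22 but 3 and 2 have no common successor.
F2: satisfies the condition.
F3: fails — Rvx and Rvx but x and x have no common successor.
F4: fails — Rsu and Rst but u and t have no common successor.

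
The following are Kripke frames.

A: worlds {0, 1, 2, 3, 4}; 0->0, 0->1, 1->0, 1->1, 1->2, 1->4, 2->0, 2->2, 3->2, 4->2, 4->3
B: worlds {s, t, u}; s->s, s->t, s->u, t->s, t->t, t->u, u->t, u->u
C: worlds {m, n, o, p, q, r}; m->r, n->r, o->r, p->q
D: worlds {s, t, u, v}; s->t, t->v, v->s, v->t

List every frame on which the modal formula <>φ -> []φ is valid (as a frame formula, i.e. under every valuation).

The schema corresponds to partial functionality: forall x forall y forall z (Rxy & Rxz -> y = z).
A: fails — 0 sees both 0 and 1.
B: fails — s sees both s and t.
C: condition met.
D: fails — v sees both s and t.
Valid on: C.

C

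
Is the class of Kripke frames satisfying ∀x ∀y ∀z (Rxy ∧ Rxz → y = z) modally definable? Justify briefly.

Yes: it is partial functionality, defined by the CD schema ◇r → □r.

Yes — defined by ◇r → □r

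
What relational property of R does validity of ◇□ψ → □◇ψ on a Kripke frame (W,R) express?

Suppose ◇□ψ→□◇ψ is valid. Take Rxy, Rxz and set V(ψ)={w : Ryw}. Then □ψ at y so ◇□ψ at x, so □◇ψ at x, so ◇ψ at z, giving w with Rzw and Ryw.

Convergence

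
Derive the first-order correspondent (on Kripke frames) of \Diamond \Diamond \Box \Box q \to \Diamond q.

This is a Sahlqvist (Geach-type) schema ◇^2□^2q → □^0◇^1q.
First-order correspondent: \forall x \forall y (x R^2 y \to \exists w (y R^2 w \wedge xRw)).

\forall x \forall y (x R^2 y \to \exists w (y R^2 w \wedge xRw))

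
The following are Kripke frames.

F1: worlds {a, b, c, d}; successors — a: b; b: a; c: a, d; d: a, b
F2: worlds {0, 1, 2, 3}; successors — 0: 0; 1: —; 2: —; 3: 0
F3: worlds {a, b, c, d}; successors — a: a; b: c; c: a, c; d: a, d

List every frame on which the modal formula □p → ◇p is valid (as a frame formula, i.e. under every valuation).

The schema corresponds to seriality: ∀x ∃y Rxy.
F1: ✓.
F2: fails — world 1 has no successor.
F3: ✓.
Valid on: F1, F3.

F1, F3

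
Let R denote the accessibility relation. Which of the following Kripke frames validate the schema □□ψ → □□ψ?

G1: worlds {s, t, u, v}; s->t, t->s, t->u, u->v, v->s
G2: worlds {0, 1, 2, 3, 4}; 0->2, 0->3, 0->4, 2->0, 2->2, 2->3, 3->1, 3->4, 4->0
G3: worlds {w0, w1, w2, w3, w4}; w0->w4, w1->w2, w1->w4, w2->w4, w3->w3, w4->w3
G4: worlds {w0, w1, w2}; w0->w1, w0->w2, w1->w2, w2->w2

G1, G2, G3, G4

Frame correspondent (Sahlqvist): ∀x ∀z (xR²z → ∃w (xR²w ∧ z = w)) — i.e. a generalized confluence (Geach) condition.
G1: ✓.
G2: ✓.
G3: ✓.
G4: ✓.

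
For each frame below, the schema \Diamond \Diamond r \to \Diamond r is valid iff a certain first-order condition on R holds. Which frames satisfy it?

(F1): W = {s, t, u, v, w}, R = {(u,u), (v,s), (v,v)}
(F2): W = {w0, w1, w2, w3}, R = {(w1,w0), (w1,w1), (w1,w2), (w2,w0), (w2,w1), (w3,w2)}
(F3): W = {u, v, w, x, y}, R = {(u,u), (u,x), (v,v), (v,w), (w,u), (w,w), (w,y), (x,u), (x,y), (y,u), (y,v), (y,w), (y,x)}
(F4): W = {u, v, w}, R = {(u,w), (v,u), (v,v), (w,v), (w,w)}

(F1)

Frame correspondent (Sahlqvist): \forall x \forall y \forall z (Rxy \wedge Ryz \to Rxz) — i.e. transitivity.
(F1): ✓.
(F2): fails — Rw3w2 and Rw2w1 but not Rw3w1.
(F3): fails — Ryx and Rxy but not Ryy.
(F4): fails — Ruw and Rwv but not Ruv.
Valid on: (F1).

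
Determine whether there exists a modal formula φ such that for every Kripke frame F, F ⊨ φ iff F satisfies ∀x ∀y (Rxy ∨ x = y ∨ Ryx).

Any modally definable frame class is closed under disjoint unions.
Take 3 disjoint single-world reflexive frames: each is trivially connected, but their disjoint union has 3 worlds with no edge between distinct components, so it is not connected.
Hence connectedness of R is not modally definable.

Not definable by any modal formula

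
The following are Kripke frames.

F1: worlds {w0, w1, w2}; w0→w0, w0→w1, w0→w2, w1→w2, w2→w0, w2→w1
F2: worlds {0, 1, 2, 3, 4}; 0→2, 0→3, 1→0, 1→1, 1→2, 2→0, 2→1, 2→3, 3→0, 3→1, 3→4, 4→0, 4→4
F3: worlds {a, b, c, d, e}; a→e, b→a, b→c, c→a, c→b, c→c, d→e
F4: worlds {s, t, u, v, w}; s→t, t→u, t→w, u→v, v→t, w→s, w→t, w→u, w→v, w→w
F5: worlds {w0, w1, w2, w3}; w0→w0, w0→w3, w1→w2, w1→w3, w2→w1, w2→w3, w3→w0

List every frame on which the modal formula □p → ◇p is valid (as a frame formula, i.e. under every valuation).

F1, F2, F4, F5

The schema corresponds to seriality: ∀x ∃y Rxy.
F1: satisfies the condition.
F2: satisfies the condition.
F3: fails — world e has no successor.
F4: satisfies the condition.
F5: satisfies the condition.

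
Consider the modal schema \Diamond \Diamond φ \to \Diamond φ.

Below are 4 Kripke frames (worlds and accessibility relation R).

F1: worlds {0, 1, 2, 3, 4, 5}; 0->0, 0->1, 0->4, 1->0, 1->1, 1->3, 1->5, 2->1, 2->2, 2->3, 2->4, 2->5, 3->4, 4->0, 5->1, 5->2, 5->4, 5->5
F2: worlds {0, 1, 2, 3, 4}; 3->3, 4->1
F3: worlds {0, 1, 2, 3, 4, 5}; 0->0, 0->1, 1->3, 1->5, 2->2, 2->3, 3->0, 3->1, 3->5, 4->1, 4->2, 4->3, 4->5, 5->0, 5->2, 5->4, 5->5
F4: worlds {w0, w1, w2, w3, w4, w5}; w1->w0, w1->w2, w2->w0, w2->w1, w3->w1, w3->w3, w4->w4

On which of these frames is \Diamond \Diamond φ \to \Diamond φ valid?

F2

This is the axiom for transitivity; its first-order frame correspondent is \forall x \forall y \forall z (Rxy \wedge Ryz \to Rxz).
F1: fails — R10 and R04 but not R14.
F2: condition met.
F3: fails — R31 and R13 but not R33.
F4: fails — Rw1w2 and Rw2w1 but not Rw1w1.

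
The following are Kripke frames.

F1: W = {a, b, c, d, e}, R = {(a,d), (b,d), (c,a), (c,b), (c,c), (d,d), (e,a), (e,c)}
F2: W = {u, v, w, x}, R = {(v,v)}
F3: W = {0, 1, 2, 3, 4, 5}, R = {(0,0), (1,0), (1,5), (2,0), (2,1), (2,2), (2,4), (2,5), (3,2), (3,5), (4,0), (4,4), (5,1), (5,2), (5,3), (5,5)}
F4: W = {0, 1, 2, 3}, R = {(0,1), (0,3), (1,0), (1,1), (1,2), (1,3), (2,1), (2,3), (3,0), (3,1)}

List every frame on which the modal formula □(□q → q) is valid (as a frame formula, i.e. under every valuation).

Frame correspondent (Sahlqvist): ∀x ∀y (Rxy → Ryy) — i.e. shift-reflexivity.
F1: fails — Rea but not Raa.
F2: holds.
F3: fails — R51 but not R11.
F4: fails — R10 but not R00.
Valid on: F2.

F2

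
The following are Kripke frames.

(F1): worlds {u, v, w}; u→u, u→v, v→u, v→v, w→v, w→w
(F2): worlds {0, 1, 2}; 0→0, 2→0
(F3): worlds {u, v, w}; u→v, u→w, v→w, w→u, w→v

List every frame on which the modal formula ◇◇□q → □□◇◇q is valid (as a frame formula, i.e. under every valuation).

This is the axiom for a generalized confluence (Geach) condition; its first-order frame correspondent is ∀x ∀y ∀z ((xR²y ∧ xR²z) → ∃w (yRw ∧ zR²w)).
(F1): ✓.
(F2): ✓.
(F3): fails — uR²v, uR²v but no t with vRt and vR²t.

(F1), (F2)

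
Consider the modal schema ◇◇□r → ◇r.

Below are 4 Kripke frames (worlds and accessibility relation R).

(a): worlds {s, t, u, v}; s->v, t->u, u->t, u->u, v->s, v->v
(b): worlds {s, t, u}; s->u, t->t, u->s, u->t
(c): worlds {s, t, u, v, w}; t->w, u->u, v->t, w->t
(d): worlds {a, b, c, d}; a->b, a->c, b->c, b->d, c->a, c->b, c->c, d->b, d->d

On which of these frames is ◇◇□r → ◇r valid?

(a), (c), (d)

This is the axiom for a generalized confluence (Geach) condition; its first-order frame correspondent is ∀x ∀y (xR²y → ∃w (yRw ∧ xRw)).
(a): ✓.
(b): fails — sR²t but no w with tRw and sRw.
(c): ✓.
(d): ✓.
Valid on: (a), (c), (d).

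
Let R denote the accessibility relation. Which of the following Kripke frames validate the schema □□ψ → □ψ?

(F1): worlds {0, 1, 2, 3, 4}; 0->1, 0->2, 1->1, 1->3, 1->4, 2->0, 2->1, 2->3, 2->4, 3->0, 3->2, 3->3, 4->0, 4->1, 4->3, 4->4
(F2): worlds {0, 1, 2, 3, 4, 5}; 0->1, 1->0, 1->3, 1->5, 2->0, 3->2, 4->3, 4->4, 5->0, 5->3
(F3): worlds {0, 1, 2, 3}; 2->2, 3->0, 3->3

The schema corresponds to density: ∀x ∀y (Rxy → ∃z (Rxz ∧ Rzy)).
(F1): fails — R02 but no z with R0z and Rz2.
(F2): fails — R32 but no z with R3z and Rz2.
(F3): satisfies the condition.

(F3)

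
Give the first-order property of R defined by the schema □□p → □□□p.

∀x ∀z (xR³z → ∃w (xR²w ∧ z = w))

This is a Sahlqvist (Geach-type) schema ◇^0□^2p → □^3◇^0p.
Minimal-valuation argument: fix x; take any y with xR^0y and any z with xR^3z. Set V(p) to the set of worlds R-reachable from y in exactly 2 steps. Then □^2p holds at y, so the antecedent holds at x; validity forces ◇^0p at z, giving a w with zR^0w and yR^2w.
First-order correspondent: ∀x ∀z (xR³z → ∃w (xR²w ∧ z = w)).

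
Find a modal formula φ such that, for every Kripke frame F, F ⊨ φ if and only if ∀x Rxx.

The condition is reflexivity. The T schema □s → s defines it.
Suppose □s→s is valid. At any x set V(s)={w : Rxw}. Then □s holds at x, so s holds at x, i.e. Rxx.

□s → s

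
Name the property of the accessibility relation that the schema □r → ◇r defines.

Suppose □r→◇r is valid. At any x set V(r)=W. Then □r at x, so ◇r at x, so x has a successor.
The converse is a direct semantic check.
Frame condition: ∀x ∃y Rxy.

seriality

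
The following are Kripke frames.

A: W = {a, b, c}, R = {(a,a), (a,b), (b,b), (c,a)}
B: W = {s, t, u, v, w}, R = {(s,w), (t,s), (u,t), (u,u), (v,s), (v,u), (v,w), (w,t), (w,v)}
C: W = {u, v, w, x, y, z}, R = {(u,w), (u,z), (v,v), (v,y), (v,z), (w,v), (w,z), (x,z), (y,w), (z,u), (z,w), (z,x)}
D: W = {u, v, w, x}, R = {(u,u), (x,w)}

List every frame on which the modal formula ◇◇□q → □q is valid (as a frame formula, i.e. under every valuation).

The schema corresponds to a generalized confluence (Geach) condition: ∀x ∀y ∀z ((xR²y ∧ xRz) → ∃w (yRw ∧ z = w)).
A: fails — aR²b, aRa but no w with bRw and a=w.
B: fails — sR²t, sRw but no w* with tRw* and w=w*.
C: fails — uR²v, uRw but no t with vRt and w=t.
D: holds.

D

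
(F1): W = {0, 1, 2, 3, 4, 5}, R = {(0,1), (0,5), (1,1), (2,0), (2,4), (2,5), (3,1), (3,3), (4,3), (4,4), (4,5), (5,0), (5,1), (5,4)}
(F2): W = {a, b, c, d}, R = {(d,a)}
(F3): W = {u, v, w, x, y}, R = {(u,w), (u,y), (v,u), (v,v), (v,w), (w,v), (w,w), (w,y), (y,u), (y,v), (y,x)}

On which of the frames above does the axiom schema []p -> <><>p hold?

(F1)

The schema corresponds to a generalized confluence (Geach) condition: forall x exists w (xRw & x R^2 w).
(F1): holds.
(F2): fails — at a but no w with aRw and aR²w.
(F3): fails — at x but no t with xRt and xR²t.
Valid on: (F1).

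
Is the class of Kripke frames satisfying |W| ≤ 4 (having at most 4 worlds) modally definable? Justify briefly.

No

Any modally definable frame class is closed under disjoint unions.
Any modal formula valid on each of 5 disjoint one-world frames is valid on their disjoint union (validity is preserved under disjoint unions). Each one-world frame has |W|=1≤4, but the union has |W|=5.
So no modal formula (or set of formulas) defines exactly the |W|≤4 frames.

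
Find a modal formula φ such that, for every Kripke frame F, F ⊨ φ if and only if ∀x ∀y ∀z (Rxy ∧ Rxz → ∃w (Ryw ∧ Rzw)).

A defining formula is ◇□s → □◇s (the .2 axiom).
Suppose ◇□s→□◇s is valid. Take Rxy, Rxz and set V(s)={w : Ryw}. Then □s at y so ◇□s at x, so □◇s at x, so ◇s at z, giving w with Rzw and Ryw.

◇□s → □◇s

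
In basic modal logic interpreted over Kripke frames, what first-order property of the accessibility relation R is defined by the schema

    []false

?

emptiness of R

□⊥ is valid iff no world has any successor (otherwise □⊥ fails at any world with one).
The converse is a direct semantic check.
Frame condition: forall x forall y ~Rxy.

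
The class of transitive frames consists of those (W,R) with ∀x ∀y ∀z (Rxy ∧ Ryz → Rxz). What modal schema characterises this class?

□s → □□s

The condition is transitivity. The 4 schema □s → □□s defines it.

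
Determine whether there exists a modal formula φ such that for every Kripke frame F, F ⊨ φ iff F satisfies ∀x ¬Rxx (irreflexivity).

No — not modally definable

Modal frame validity is preserved under surjective bounded morphisms.
The 5-cycle (worlds a,b,c,d,e with a→b→c→d→e→a) is irreflexive, and the map sending every world to a single reflexive point • is a surjective bounded morphism (forth: every edge maps to (•,•); back: every world has a successor). So any modal formula valid on the 5-cycle is also valid on the reflexive point, which is not irreflexive.
Hence irreflexivity is not modally definable.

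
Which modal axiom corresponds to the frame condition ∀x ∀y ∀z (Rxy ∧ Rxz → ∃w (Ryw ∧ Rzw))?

A defining formula is ◇□p → □◇p (the .2 axiom).

◇□p → □◇p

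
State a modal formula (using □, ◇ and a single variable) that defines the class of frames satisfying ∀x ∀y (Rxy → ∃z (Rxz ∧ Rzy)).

□□q → □q

The condition is density. The C4 schema □□q → □q defines it.
Suppose □□q→□q is valid. Take Rxy and set V(q)={w : xR²w}. Then □□q at x, so □q at x, so q at y, i.e. ∃z(Rxz∧Rzy).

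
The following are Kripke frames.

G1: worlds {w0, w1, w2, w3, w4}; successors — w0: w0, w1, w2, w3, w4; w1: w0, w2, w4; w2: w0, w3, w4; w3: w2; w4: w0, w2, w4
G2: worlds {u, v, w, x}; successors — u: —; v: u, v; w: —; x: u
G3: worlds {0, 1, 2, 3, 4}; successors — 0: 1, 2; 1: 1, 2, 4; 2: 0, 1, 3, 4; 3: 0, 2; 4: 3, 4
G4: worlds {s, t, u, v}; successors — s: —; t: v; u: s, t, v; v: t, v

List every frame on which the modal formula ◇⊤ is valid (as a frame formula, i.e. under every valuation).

The schema corresponds to seriality: ∀x ∃y Rxy.
G1: ✓.
G2: fails — world u has no successor.
G3: ✓.
G4: fails — world s has no successor.
Valid on: G1, G3.

G1, G3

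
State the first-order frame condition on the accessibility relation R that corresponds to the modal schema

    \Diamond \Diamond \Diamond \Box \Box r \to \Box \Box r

\forall x \forall y \forall z ((x R^3 y \wedge x R^2 z) \to \exists w (y R^2 w \wedge z = w))

This is a Sahlqvist (Geach-type) schema ◇^3□^2r → □^2◇^0r.
Minimal-valuation argument: fix x; take any y with xR^3y and any z with xR^2z. Set V(r) to the set of worlds R-reachable from y in exactly 2 steps. Then □^2r holds at y, so the antecedent holds at x; validity forces ◇^0r at z, giving a w with zR^0w and yR^2w.
First-order correspondent: \forall x \forall y \forall z ((x R^3 y \wedge x R^2 z) \to \exists w (y R^2 w \wedge z = w)).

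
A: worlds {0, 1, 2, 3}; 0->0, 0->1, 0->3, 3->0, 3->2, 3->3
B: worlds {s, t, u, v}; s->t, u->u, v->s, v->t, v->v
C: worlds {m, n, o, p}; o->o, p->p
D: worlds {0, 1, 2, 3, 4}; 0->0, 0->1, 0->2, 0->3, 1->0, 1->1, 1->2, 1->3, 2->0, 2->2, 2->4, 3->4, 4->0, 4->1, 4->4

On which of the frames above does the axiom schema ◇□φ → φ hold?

This is the axiom for symmetry; its first-order frame correspondent is ∀x ∀y (Rxy → Ryx).
A: fails — R32 but not R23.
B: fails — Rvt but not Rtv.
C: ✓.
D: fails — R34 but not R43.

C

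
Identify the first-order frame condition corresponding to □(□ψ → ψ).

This is the T□ axiom.
Its frame correspondent is shift-reflexivity — ∀x ∀y (Rxy → Ryy).

Shift-reflexivity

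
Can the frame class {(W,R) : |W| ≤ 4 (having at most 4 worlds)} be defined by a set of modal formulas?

If a class were modally definable it would be closed under disjoint unions (Goldblatt–Thomason).
Any modal formula valid on each of 5 disjoint one-world frames is valid on their disjoint union (validity is preserved under disjoint unions). Each one-world frame has |W|=1≤4, but the union has |W|=5.
Hence having at most 4 worlds is not modally definable.

No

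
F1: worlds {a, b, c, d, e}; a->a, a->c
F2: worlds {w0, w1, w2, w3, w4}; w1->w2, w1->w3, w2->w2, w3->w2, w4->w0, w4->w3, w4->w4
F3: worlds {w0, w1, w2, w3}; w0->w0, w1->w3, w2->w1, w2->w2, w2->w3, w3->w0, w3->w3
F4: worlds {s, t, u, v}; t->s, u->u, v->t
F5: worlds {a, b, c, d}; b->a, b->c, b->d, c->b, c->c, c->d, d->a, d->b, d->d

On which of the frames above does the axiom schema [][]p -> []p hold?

F1, F3, F5

This is the axiom for density; its first-order frame correspondent is forall x forall y (Rxy -> exists z (Rxz & Rzy)).
F1: holds.
F2: fails — Rw1w3 but no z with Rw1z and Rzw3.
F3: holds.
F4: fails — Rvt but no z with Rvz and Rzt.
F5: holds.
Valid on: F1, F3, F5.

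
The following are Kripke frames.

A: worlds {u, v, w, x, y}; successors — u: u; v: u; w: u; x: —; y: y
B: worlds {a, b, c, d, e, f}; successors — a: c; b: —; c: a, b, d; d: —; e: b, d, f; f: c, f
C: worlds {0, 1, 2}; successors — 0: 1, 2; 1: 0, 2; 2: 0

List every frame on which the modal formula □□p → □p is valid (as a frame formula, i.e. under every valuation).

A

This is the axiom for density; its first-order frame correspondent is ∀x ∀y (Rxy → ∃z (Rxz ∧ Rzy)).
A: holds.
B: fails — Reb but no z with Rez and Rzb.
C: fails — R01 but no z with R0z and Rz1.
Valid on: A.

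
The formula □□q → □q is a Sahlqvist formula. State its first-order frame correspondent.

Suppose □□q→□q is valid. Take Rxy and set V(q)={w : xR²w}. Then □□q at x, so □q at x, so q at y, i.e. ∃z(Rxz∧Rzy).

density: ∀x ∀y (Rxy → ∃z (Rxz ∧ Rzy))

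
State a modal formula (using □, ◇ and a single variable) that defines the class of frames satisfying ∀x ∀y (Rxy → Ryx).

The condition is symmetry. The B schema s → □◇s defines it.
Suppose s→□◇s is valid. Take Rxy and set V(s)={x}. Then s at x, so □◇s at x, so ◇s at y, so some z with Ryz has s; z=x, i.e. Ryx.

s → □◇s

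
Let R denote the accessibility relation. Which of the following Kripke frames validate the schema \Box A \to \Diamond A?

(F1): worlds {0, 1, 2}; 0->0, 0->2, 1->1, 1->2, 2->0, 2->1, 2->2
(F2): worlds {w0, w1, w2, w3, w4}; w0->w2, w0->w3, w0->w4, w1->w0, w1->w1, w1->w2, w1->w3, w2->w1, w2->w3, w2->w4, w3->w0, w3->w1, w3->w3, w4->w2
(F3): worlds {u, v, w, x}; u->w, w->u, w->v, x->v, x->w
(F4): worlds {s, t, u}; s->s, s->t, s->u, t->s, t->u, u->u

Frame correspondent (Sahlqvist): \forall x \exists y Rxy — i.e. seriality.
(F1): ✓.
(F2): ✓.
(F3): fails — world v has no successor.
(F4): ✓.

(F1), (F2), (F4)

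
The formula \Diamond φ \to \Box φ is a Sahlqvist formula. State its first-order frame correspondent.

partial functionality: \forall x \forall y \forall z (Rxy \wedge Rxz \to y = z)

Suppose ◇φ→□φ is valid. Take Rxy, Rxz and set V(φ)={y}. Then ◇φ at x, so □φ at x, so φ at z, i.e. z=y.
Conversely, on a frame with partial functionality the schema holds at every world under every valuation.
So the correspondent is partial functionality.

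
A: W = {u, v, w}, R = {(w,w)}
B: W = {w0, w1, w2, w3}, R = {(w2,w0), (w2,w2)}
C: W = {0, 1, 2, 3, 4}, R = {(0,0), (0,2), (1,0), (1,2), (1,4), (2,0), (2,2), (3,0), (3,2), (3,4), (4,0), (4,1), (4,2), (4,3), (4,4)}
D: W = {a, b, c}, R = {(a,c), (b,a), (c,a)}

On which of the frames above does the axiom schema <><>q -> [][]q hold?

A, D

The schema corresponds to a generalized confluence (Geach) condition: forall x forall y forall z ((x R^2 y & x R^2 z) -> exists w (y = w & z = w)).
A: condition met.
B: fails — w2R²w0, w2R²w2 but w0 ≠ w2.
C: fails — 0R²0, 0R²2 but 0 ≠ 2.
D: condition met.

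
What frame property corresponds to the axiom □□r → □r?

Suppose □□r→□r is valid. Take Rxy and set V(r)={w : xR²w}. Then □□r at x, so □r at x, so r at y, i.e. ∃z(Rxz∧Rzy).

density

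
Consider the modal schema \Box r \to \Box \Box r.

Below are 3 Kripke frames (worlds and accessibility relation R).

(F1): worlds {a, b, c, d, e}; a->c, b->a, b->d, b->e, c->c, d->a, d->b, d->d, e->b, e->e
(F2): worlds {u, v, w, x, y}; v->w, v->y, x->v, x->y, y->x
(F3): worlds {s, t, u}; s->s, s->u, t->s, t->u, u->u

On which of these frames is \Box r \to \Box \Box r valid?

(F3)

Frame correspondent (Sahlqvist): \forall x \forall y \forall z (Rxy \wedge Ryz \to Rxz) — i.e. transitivity.
(F1): fails — Reb and Rba but not Rea.
(F2): fails — Ryx and Rxy but not Ryy.
(F3): condition met.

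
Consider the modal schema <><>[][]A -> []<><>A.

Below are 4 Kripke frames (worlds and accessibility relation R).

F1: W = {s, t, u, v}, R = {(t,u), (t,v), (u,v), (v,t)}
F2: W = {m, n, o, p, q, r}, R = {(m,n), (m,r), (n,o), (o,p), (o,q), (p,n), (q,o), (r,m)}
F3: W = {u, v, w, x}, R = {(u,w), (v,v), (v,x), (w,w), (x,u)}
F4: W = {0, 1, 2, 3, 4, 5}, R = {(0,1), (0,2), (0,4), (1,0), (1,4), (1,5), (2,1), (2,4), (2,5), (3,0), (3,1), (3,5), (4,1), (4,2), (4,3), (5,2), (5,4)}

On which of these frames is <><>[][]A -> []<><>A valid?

This is the axiom for a generalized confluence (Geach) condition; its first-order frame correspondent is forall x forall y forall z ((x R^2 y & xRz) -> exists w (y R^2 w & z R^2 w)).
F1: fails — tR²v, tRu but no w with vR²w and uR²w.
F2: fails — mR²m, mRn but no w with mR²w and nR²w.
F3: fails — vR²u, vRv but no t with uR²t and vR²t.
F4: ✓.

F4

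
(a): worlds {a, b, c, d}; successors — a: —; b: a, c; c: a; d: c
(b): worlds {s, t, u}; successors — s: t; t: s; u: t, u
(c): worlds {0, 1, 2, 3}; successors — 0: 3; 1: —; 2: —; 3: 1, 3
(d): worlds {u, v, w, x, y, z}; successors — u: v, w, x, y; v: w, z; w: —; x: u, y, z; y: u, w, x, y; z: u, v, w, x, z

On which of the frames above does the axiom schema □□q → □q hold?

(c)

This is the axiom for density; its first-order frame correspondent is ∀x ∀y (Rxy → ∃z (Rxz ∧ Rzy)).
(a): fails — Rca but no z with Rcz and Rza.
(b): fails — Rts but no z with Rtz and Rzs.
(c): holds.
(d): fails — Ruv but no t with Rut and Rtv.
Valid on: (c).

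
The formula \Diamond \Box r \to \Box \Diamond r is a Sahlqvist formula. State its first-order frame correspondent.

Suppose ◇□r→□◇r is valid. Take Rxy, Rxz and set V(r)={w : Ryw}. Then □r at y so ◇□r at x, so □◇r at x, so ◇r at z, giving w with Rzw and Ryw.

convergence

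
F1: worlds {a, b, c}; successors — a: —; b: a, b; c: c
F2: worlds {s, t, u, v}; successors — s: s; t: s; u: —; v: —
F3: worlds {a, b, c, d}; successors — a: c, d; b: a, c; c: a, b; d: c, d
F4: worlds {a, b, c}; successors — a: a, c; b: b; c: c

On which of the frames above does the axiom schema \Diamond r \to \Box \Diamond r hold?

F2

This is the axiom for the Euclidean property; its first-order frame correspondent is \forall x \forall y \forall z (Rxy \wedge Rxz \to Ryz).
F1: fails — Rba and Rba but not Raa.
F2: condition met.
F3: fails — Rac and Rac but not Rcc.
F4: fails — Rac and Raa but not Rca.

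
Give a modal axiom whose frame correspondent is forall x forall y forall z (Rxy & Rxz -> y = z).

This is partial functionality; the standard corresponding axiom is CD: ◇s → □s.
Suppose ◇s→□s is valid. Take Rxy, Rxz and set V(s)={y}. Then ◇s at x, so □s at x, so s at z, i.e. z=y.

◇s → □s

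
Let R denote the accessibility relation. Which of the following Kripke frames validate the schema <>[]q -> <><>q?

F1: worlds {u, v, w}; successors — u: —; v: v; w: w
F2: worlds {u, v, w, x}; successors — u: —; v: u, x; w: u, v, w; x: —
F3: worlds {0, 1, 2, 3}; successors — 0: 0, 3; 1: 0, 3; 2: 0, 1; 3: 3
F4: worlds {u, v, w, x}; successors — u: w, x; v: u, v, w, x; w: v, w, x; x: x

F1, F3, F4

The schema corresponds to a generalized confluence (Geach) condition: forall x forall y (xRy -> exists w (yRw & x R^2 w)).
F1: ✓.
F2: fails — vRu but no t with uRt and vR²t.
F3: ✓.
F4: ✓.
Valid on: F1, F3, F4.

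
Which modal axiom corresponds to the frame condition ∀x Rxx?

□q → q

The condition is reflexivity. The T schema □q → q defines it.
Suppose □q→q is valid. At any x set V(q)={w : Rxw}. Then □q holds at x, so q holds at x, i.e. Rxx.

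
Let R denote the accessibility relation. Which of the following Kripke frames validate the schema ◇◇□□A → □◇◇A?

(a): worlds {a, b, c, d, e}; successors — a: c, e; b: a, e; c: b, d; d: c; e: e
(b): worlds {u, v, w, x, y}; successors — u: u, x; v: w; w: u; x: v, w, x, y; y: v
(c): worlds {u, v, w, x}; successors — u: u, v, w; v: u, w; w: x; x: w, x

The schema corresponds to a generalized confluence (Geach) condition: ∀x ∀y ∀z ((xR²y ∧ xRz) → ∃w (yR²w ∧ zR²w)).
(a): fails — aR²d, aRc but no w with dR²w and cR²w.
(b): fails — xR²v, xRy but no t with vR²t and yR²t.
(c): condition met.

(c)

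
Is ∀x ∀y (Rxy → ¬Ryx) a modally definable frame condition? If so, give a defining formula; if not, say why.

Not modally definable

Any modally definable frame class is closed under surjective bounded morphisms.
The 3-cycle (worlds a,b,c with a→b→c→a) is asymmetric. Mapping every world to a single reflexive point • is a surjective bounded morphism, and the reflexive point is not asymmetric (R•• but asymmetry requires ¬R••).
So the class is not modally definable.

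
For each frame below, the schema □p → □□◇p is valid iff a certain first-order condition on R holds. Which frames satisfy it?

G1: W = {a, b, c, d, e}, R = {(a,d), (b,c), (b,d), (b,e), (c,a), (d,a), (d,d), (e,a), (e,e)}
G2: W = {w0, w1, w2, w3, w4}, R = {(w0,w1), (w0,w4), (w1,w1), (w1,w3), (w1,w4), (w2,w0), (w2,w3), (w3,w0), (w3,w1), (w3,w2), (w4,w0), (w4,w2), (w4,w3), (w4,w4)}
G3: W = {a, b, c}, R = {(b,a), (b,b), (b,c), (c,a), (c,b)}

This is the axiom for a generalized confluence (Geach) condition; its first-order frame correspondent is ∀x ∀z (xR²z → ∃w (xRw ∧ zRw)).
G1: fails — eR²a but no w with eRw and aRw.
G2: fails — w0R²w2 but no w with w0Rw and w2Rw.
G3: fails — bR²a but no w with bRw and aRw.
Valid on no frame.

none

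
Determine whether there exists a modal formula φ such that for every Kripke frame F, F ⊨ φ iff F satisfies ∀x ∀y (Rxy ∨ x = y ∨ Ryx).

Not definable by any modal formula

Modal frame validity is preserved under disjoint unions.
Take 3 disjoint single-world reflexive frames: each is trivially connected, but their disjoint union has 3 worlds with no edge between distinct components, so it is not connected.
Hence connectedness of R is not modally definable.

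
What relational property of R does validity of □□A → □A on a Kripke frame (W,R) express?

Suppose □□A→□A is valid. Take Rxy and set V(A)={w : xR²w}. Then □□A at x, so □A at x, so A at y, i.e. ∃z(Rxz∧Rzy).
The converse is a direct semantic check.
Frame condition: ∀x ∀y (Rxy → ∃z (Rxz ∧ Rzy)).

density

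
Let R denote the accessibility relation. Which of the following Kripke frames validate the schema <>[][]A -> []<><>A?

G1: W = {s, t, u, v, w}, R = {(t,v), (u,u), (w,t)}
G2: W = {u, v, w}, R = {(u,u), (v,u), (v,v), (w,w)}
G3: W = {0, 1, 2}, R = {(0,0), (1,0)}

G2, G3

The schema corresponds to a generalized confluence (Geach) condition: forall x forall y forall z ((xRy & xRz) -> exists w (y R^2 w & z R^2 w)).
G1: fails — tRv, tRv but no w* with vR²w* and vR²w*.
G2: condition met.
G3: condition met.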